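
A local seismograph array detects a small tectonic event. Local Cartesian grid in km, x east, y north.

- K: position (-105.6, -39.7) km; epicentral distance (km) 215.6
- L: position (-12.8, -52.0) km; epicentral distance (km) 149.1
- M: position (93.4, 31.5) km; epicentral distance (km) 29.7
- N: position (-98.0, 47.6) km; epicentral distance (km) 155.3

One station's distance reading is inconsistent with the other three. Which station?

N

Solve using three stations at a time. Using K, L, M (subtract circle equations pairwise → linear system) gives (x, y) ≈ (85.5, 60.1).
Distances from that point to each station vs reported:
  K: calculated 215.6 vs reported 215.6 → residual 0.0 km
  L: calculated 149.1 vs reported 149.1 → residual 0.0 km
  M: calculated 29.7 vs reported 29.7 → residual 0.0 km
  N: calculated 183.9 vs reported 155.3 → residual 28.6 km
K, L, M are mutually consistent (residuals ≈ 0); N is off by 28.6 km.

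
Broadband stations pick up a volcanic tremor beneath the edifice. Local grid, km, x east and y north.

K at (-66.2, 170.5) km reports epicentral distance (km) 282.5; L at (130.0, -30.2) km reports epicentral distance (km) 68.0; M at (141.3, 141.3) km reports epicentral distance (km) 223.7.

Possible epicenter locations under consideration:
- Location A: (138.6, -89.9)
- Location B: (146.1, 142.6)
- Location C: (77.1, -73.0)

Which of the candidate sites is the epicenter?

Location C

For each candidate, compare |candidate − station| to the reported distance:
Location A: residuals K 48.8, L 7.7, M 7.5 → max 48.8 km
Location B: residuals K 68.4, L 105.5, M 218.7 → max 218.7 km
Location C: residuals K 0.0, L 0.0, M 0.0 → max 0.0 km
Only Location C has all residuals ≈ 0.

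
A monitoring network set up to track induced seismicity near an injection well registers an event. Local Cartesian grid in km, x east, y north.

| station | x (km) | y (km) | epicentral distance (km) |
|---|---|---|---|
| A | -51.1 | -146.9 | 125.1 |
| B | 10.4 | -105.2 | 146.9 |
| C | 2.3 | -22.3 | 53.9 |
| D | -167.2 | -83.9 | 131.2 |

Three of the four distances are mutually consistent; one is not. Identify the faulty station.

B

Solve using three stations at a time. Using A, C, D (subtract circle equations pairwise → linear system) gives (x, y) ≈ (-51.6, -21.8).
Distances from that point to each station vs reported:
  A: calculated 125.1 vs reported 125.1 → residual 0.0 km
  B: calculated 103.9 vs reported 146.9 → residual 43.0 km
  C: calculated 53.9 vs reported 53.9 → residual 0.0 km
  D: calculated 131.2 vs reported 131.2 → residual 0.0 km
A, C, D are mutually consistent (residuals ≈ 0); B is off by 43.0 km.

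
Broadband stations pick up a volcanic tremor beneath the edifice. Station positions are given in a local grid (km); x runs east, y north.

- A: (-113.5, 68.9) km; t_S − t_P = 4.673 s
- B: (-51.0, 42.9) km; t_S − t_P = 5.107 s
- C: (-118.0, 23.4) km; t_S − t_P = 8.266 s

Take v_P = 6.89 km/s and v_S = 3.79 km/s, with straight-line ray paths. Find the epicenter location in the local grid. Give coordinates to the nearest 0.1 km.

-75.3 km east, 78.4 km north

Distance from S−P lag: d = Δt · v_P v_S / (v_P − v_S) = Δt · (6.89·3.79)/(6.89−3.79) ≈ 8.4236·Δt.
So d_A = 39.36, d_B = 43.02, d_C = 69.63 km.
Circle about each station: (x + 113.5)² + (y − 68.9)² = 39.36²; (x + 51.0)² + (y − 42.9)² = 43.02²; (x + 118.0)² + (y − 23.4)² = 69.63².
Subtracting the A equation from the B and C equations removes the quadratic terms:
125.0 x − 52.0 y = -13489.56
-9.0 x − 91.0 y = -6457.03
Solving the 2×2 system: x ≈ -75.3, y ≈ 78.4 km.
Check against A (with the unrounded x, y): √((x + 113.5)²+(y − 68.9)²) = 39.36 ≈ 39.36 km. ✓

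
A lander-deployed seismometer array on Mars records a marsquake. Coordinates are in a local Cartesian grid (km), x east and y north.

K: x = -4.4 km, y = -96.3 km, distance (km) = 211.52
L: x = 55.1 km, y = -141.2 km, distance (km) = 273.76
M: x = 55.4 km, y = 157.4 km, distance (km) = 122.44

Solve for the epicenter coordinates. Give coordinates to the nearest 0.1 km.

(-56.9, 108.6)

Circle about each station: (x + 4.4)² + (y + 96.3)² = 211.52²; (x − 55.1)² + (y + 141.2)² = 273.76²; (x − 55.4)² + (y − 157.4)² = 122.44².
Subtracting the K equation from the L and M equations removes the quadratic terms:
119.0 x − 89.8 y = -16523.43
119.6 x + 507.4 y = 48300.03
Solving the 2×2 system: x ≈ -56.9, y ≈ 108.6 km.
Check against K (with the unrounded x, y): √((x + 4.4)²+(y + 96.3)²) = 211.52 ≈ 211.52 km. ✓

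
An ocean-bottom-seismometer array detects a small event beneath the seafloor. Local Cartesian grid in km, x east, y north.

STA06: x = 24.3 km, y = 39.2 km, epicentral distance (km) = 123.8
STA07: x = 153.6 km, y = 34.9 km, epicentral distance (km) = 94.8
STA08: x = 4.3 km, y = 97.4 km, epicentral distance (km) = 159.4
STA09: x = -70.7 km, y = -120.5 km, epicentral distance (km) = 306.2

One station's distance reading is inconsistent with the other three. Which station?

STA08

Solve using three stations at a time. Using STA06, STA07, STA09 (subtract circle equations pairwise → linear system) gives (x, y) ≈ (116.3, 121.9).
Distances from that point to each station vs reported:
  STA06: calculated 123.7 vs reported 123.8 → residual 0.1 km
  STA07: calculated 94.7 vs reported 94.8 → residual 0.1 km
  STA08: calculated 114.6 vs reported 159.4 → residual 44.8 km
  STA09: calculated 306.2 vs reported 306.2 → residual 0.0 km
STA06, STA07, STA09 are mutually consistent (residuals ≈ 0); STA08 is off by 44.8 km.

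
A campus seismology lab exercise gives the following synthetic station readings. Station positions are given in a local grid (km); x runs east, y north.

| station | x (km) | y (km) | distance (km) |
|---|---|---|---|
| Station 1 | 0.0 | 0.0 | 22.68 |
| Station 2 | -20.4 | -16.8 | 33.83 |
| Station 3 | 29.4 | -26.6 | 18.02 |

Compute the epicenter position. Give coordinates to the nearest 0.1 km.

x ≈ 13.4 km, y ≈ -18.3 km

Circle about each station: x² + y² = 22.68²; (x + 20.4)² + (y + 16.8)² = 33.83²; (x − 29.4)² + (y + 26.6)² = 18.02².
Subtracting pairs of circle equations eliminates x²+y² and gives linear equations (the radical axes):
-40.8 x − 33.6 y = 68.31
58.8 x − 53.2 y = 1761.58
Solving the 2×2 system: x ≈ 13.4, y ≈ -18.3 km.
Check against Station 1 (with the unrounded x, y): √(x²+y²) = 22.68 ≈ 22.68 km. ✓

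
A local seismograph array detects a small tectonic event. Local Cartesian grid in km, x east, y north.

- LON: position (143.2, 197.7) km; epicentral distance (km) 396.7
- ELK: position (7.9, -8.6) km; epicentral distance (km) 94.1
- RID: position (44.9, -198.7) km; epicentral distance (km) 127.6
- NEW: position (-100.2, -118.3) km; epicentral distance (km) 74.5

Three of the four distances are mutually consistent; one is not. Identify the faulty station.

Solve using three stations at a time. Using ELK, RID, NEW (subtract circle equations pairwise → linear system) gives (x, y) ≈ (-29.4, -95.0).
Distances from that point to each station vs reported:
  LON: calculated 339.8 vs reported 396.7 → residual 56.9 km
  ELK: calculated 94.1 vs reported 94.1 → residual 0.0 km
  RID: calculated 127.6 vs reported 127.6 → residual 0.0 km
  NEW: calculated 74.5 vs reported 74.5 → residual 0.0 km
ELK, RID, NEW are mutually consistent (residuals ≈ 0); LON is off by 56.9 km.

LON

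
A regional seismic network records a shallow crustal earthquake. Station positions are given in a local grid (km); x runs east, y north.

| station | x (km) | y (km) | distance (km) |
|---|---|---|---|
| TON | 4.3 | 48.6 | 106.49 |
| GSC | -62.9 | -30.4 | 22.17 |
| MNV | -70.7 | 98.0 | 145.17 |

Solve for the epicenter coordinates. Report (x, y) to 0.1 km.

(-46.3, -45.1)

Circle about each station: (x − 4.3)² + (y − 48.6)² = 106.49²; (x + 62.9)² + (y + 30.4)² = 22.17²; (x + 70.7)² + (y − 98.0)² = 145.17².
Subtracting pairs of circle equations eliminates x²+y² and gives linear equations (the radical axes):
-134.4 x − 158.0 y = 13348.73
-150.0 x + 98.8 y = 2487.83
Solving the 2×2 system: x ≈ -46.3, y ≈ -45.1 km.
Check against TON (with the unrounded x, y): √((x − 4.3)²+(y − 48.6)²) = 106.49 ≈ 106.49 km. ✓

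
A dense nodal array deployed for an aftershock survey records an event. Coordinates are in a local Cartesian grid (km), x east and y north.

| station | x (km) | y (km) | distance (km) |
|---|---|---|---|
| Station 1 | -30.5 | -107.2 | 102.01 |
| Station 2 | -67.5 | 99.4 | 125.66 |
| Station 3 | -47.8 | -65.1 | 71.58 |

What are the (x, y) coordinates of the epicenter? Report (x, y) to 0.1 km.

x ≈ -3.6 km, y ≈ -8.8 km

Circle about each station: (x + 30.5)² + (y + 107.2)² = 102.01²; (x + 67.5)² + (y − 99.4)² = 125.66²; (x + 47.8)² + (y + 65.1)² = 71.58².
Subtracting the Station 1 equation from the Station 2 and Station 3 equations removes the quadratic terms:
-74.0 x + 413.2 y = -3369.88
-34.6 x + 84.2 y = -616.90
Solving the 2×2 system: x ≈ -3.6, y ≈ -8.8 km.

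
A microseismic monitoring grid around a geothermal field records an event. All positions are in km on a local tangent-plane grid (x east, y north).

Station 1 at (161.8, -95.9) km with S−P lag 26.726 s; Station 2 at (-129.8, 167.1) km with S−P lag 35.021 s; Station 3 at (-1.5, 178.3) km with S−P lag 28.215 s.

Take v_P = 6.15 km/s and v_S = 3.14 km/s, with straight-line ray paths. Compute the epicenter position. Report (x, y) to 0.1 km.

18.6 km east, -1.6 km north

Distance from S−P lag: d = Δt · v_P v_S / (v_P − v_S) = Δt · (6.15·3.14)/(6.15−3.14) ≈ 6.4156·Δt.
So d_Station 1 = 171.46, d_Station 2 = 224.68, d_Station 3 = 181.02 km.
Circle about each station: (x − 161.8)² + (y + 95.9)² = 171.46²; (x + 129.8)² + (y − 167.1)² = 224.68²; (x + 1.5)² + (y − 178.3)² = 181.02².
Subtracting pairs of circle equations eliminates x²+y² and gives linear equations (the radical axes):
-583.2 x + 526.0 y = -11688.17
-326.6 x + 548.4 y = -6952.62
Solving the 2×2 system: x ≈ 18.6, y ≈ -1.6 km.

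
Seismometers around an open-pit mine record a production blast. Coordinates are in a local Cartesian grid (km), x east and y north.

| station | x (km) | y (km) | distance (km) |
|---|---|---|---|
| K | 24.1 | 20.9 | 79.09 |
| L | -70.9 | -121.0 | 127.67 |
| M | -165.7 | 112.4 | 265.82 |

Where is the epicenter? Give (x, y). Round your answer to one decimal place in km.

39.4 km east, -56.7 km north

Circle about each station: (x − 24.1)² + (y − 20.9)² = 79.09²; (x + 70.9)² + (y + 121.0)² = 127.67²; (x + 165.7)² + (y − 112.4)² = 265.82².
Subtracting the K equation from the L and M equations removes the quadratic terms:
-190.0 x − 283.8 y = 8605.79
-379.6 x + 183.0 y = -25332.41
Solving the 2×2 system: x ≈ 39.4, y ≈ -56.7 km.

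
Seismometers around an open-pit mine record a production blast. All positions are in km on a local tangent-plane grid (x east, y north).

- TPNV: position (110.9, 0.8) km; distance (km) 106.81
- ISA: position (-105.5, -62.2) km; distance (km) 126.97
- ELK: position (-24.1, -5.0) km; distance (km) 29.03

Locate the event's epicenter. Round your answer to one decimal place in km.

Circle about each station: (x − 110.9)² + (y − 0.8)² = 106.81²; (x + 105.5)² + (y + 62.2)² = 126.97²; (x + 24.1)² + (y + 5.0)² = 29.03².
Subtracting pairs of circle equations eliminates x²+y² and gives linear equations (the radical axes):
-432.8 x − 126.0 y = -2013.36
-270.0 x − 11.6 y = -1128.00
Solving the 2×2 system: x ≈ 4.1, y ≈ 1.9 km.

x ≈ 4.1 km, y ≈ 1.9 km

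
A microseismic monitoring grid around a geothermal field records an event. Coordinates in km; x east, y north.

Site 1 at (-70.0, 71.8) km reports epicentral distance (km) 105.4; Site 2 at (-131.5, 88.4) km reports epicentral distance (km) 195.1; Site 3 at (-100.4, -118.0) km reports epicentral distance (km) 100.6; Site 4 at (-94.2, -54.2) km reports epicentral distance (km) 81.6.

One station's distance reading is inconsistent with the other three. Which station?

Solve using three stations at a time. Using Site 2, Site 3, Site 4 (subtract circle equations pairwise → linear system) gives (x, y) ≈ (-13.7, -67.1).
Distances from that point to each station vs reported:
  Site 1: calculated 149.9 vs reported 105.4 → residual 44.5 km
  Site 2: calculated 195.1 vs reported 195.1 → residual 0.0 km
  Site 3: calculated 100.5 vs reported 100.6 → residual 0.1 km
  Site 4: calculated 81.5 vs reported 81.6 → residual 0.1 km
Site 2, Site 3, Site 4 are mutually consistent (residuals ≈ 0); Site 1 is off by 44.5 km.

Site 1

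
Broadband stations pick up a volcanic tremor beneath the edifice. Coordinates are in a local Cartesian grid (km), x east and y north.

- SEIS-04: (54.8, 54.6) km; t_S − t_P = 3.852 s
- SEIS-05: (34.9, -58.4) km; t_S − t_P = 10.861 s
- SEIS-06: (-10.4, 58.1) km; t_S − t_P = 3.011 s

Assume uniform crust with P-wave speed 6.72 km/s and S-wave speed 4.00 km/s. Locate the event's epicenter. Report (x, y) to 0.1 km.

Distance from S−P lag: d = Δt · v_P v_S / (v_P − v_S) = Δt · (6.72·4.00)/(6.72−4.00) ≈ 9.8824·Δt.
So d_SEIS-04 = 38.07, d_SEIS-05 = 107.33, d_SEIS-06 = 29.76 km.
Circle about each station: (x − 54.8)² + (y − 54.6)² = 38.07²; (x − 34.9)² + (y + 58.4)² = 107.33²; (x + 10.4)² + (y − 58.1)² = 29.76².
Subtracting the SEIS-04 equation from the SEIS-05 and SEIS-06 equations removes the quadratic terms:
-39.8 x − 226.0 y = -11426.03
-130.4 x + 7.0 y = -1936.76
Solving the 2×2 system: x ≈ 17.4, y ≈ 47.5 km.

x ≈ 17.4 km, y ≈ 47.5 km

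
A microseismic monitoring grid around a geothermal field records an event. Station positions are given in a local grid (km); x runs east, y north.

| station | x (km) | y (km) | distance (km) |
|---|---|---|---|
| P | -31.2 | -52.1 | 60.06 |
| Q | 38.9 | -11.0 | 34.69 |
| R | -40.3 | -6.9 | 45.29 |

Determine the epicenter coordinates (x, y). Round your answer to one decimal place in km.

Circle about each station: (x + 31.2)² + (y + 52.1)² = 60.06²; (x − 38.9)² + (y + 11.0)² = 34.69²; (x + 40.3)² + (y + 6.9)² = 45.29².
Subtracting the P equation from the Q and R equations removes the quadratic terms:
140.2 x + 82.2 y = 350.17
-18.2 x + 90.4 y = -460.13
Solving the 2×2 system: x ≈ 4.9, y ≈ -4.1 km.

(4.9, -4.1)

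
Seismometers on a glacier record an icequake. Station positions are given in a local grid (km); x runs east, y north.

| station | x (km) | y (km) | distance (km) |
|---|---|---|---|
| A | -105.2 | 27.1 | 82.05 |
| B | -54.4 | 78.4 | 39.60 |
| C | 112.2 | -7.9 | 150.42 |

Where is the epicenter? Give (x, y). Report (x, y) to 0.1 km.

Circle about each station: (x + 105.2)² + (y − 27.1)² = 82.05²; (x + 54.4)² + (y − 78.4)² = 39.60²; (x − 112.2)² + (y + 7.9)² = 150.42².
Subtracting the A equation from the B and C equations removes the quadratic terms:
101.6 x + 102.6 y = 2468.51
434.8 x − 70.0 y = -15044.17
Solving the 2×2 system: x ≈ -26.5, y ≈ 50.3 km.
Check against A (with the unrounded x, y): √((x + 105.2)²+(y − 27.1)²) = 82.05 ≈ 82.05 km. ✓

x ≈ -26.5 km, y ≈ 50.3 km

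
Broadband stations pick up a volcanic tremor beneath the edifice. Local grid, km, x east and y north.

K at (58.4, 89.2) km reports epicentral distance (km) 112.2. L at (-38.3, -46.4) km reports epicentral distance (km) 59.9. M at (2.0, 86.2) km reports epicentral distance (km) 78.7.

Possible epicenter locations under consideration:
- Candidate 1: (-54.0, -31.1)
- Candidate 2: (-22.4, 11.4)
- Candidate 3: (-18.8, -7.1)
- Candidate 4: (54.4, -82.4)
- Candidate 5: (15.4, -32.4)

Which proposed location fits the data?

For each candidate, compare |candidate − station| to the reported distance:
Candidate 1: residuals K 52.4, L 38.0, M 51.3 → max 52.4 km
Candidate 2: residuals K 0.0, L 0.0, M 0.0 → max 0.0 km
Candidate 3: residuals K 11.2, L 16.0, M 16.9 → max 16.9 km
Candidate 4: residuals K 59.4, L 39.5, M 97.9 → max 97.9 km
Candidate 5: residuals K 16.8, L 4.4, M 40.7 → max 40.7 km
Only Candidate 2 has all residuals ≈ 0.

Candidate 2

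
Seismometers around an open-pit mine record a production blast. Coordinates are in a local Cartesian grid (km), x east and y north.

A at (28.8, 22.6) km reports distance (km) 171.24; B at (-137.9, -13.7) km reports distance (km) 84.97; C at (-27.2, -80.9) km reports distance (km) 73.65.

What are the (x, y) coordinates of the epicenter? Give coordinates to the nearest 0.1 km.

-100.3 km east, -89.9 km north

Circle about each station: (x − 28.8)² + (y − 22.6)² = 171.24²; (x + 137.9)² + (y + 13.7)² = 84.97²; (x + 27.2)² + (y + 80.9)² = 73.65².
Subtracting the A equation from the B and C equations removes the quadratic terms:
-333.4 x − 72.6 y = 39967.14
-112.0 x − 207.0 y = 29843.27
Solving the 2×2 system: x ≈ -100.3, y ≈ -89.9 km.
Check against A (with the unrounded x, y): √((x − 28.8)²+(y − 22.6)²) = 171.24 ≈ 171.24 km. ✓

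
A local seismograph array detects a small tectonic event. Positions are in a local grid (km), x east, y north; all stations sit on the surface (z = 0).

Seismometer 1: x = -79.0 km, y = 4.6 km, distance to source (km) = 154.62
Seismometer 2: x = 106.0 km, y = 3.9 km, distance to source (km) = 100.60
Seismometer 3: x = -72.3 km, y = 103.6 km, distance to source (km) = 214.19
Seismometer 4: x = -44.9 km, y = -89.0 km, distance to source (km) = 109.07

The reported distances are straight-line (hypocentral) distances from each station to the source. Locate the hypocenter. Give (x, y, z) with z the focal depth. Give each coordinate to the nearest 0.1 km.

x ≈ 50.5 km, y ≈ -65.4 km, depth ≈ 47.3 km

Each station gives a sphere (x−x_i)² + (y−y_i)² + z² = d_i² (stations at z=0).
Subtracting the Seismometer 1 sphere from Seismometer 2 and Seismometer 3: z² cancels, leaving linear equations in x and y:
370.0 x − 1.4 y = 18776.03
13.4 x + 198.0 y = -12271.92
Solving: x ≈ 50.499, y ≈ -65.397 km (keep extra digits for the depth step; rounded: 50.5, -65.4).
Then from the Seismometer 1 sphere: z² = 154.62² − (x + 79.0)² − (y − 4.6)² with x = 50.499, y = -65.397, so z ≈ 47.305 ≈ 47.3 km.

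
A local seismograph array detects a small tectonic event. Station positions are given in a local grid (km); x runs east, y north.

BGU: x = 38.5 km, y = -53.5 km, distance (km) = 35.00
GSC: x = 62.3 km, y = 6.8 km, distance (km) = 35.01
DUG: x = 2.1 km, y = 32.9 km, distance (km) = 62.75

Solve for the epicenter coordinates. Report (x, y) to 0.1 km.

Circle about each station: (x − 38.5)² + (y + 53.5)² = 35.00²; (x − 62.3)² + (y − 6.8)² = 35.01²; (x − 2.1)² + (y − 32.9)² = 62.75².
Subtracting the BGU equation from the GSC and DUG equations removes the quadratic terms:
47.6 x + 120.6 y = -417.67
-72.8 x + 172.8 y = -5970.24
Solving the 2×2 system: x ≈ 38.1, y ≈ -18.5 km.

38.1 km east, -18.5 km north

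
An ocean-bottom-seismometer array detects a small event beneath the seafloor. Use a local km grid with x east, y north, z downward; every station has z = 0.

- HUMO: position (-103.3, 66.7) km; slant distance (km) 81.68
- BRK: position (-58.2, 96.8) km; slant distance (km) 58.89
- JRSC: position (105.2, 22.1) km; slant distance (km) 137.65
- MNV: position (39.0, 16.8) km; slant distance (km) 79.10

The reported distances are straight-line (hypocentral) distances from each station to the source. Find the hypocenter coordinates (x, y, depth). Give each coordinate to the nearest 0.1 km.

Each station gives a sphere (x−x_i)² + (y−y_i)² + z² = d_i² (stations at z=0).
Subtracting the HUMO sphere from BRK and JRSC: z² cancels, leaving linear equations in x and y:
90.2 x + 60.2 y = 841.29
417.0 x − 89.2 y = -15840.23
Solving: x ≈ -26.503, y ≈ 53.685 km (keep extra digits for the depth step; rounded: -26.5, 53.7).
Then from the HUMO sphere: z² = 81.68² − (x + 103.3)² − (y − 66.7)² with x = -26.503, y = 53.685, so z ≈ 24.586 ≈ 24.6 km.

(-26.5, 53.7, 24.6)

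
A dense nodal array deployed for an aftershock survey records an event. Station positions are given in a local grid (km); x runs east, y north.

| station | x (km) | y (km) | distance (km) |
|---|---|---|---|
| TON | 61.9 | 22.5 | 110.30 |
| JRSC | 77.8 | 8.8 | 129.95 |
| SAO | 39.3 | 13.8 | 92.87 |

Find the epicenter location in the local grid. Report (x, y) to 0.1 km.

-42.8 km east, 57.2 km north

Circle about each station: (x − 61.9)² + (y − 22.5)² = 110.30²; (x − 77.8)² + (y − 8.8)² = 129.95²; (x − 39.3)² + (y − 13.8)² = 92.87².
Subtracting the TON equation from the JRSC and SAO equations removes the quadratic terms:
31.8 x − 27.4 y = -2928.49
-45.2 x − 17.4 y = 938.32
Solving the 2×2 system: x ≈ -42.8, y ≈ 57.2 km.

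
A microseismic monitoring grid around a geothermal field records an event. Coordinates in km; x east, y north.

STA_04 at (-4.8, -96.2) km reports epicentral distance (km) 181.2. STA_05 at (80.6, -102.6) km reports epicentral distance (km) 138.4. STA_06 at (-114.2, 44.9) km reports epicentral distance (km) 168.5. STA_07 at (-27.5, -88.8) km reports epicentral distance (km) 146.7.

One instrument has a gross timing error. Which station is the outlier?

Solve using three stations at a time. Using STA_05, STA_06, STA_07 (subtract circle equations pairwise → linear system) gives (x, y) ≈ (54.0, 33.3).
Distances from that point to each station vs reported:
  STA_04: calculated 142.2 vs reported 181.2 → residual 39.0 km
  STA_05: calculated 138.5 vs reported 138.4 → residual 0.1 km
  STA_06: calculated 168.6 vs reported 168.5 → residual 0.1 km
  STA_07: calculated 146.8 vs reported 146.7 → residual 0.1 km
STA_05, STA_06, STA_07 are mutually consistent (residuals ≈ 0); STA_04 is off by 39.0 km.

STA_04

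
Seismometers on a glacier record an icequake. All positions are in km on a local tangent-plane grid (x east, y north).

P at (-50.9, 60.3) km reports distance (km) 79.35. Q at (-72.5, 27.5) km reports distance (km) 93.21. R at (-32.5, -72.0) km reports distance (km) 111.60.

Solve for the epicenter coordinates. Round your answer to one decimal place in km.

Circle about each station: (x + 50.9)² + (y − 60.3)² = 79.35²; (x + 72.5)² + (y − 27.5)² = 93.21²; (x + 32.5)² + (y + 72.0)² = 111.60².
Subtracting pairs of circle equations eliminates x²+y² and gives linear equations (the radical axes):
-43.2 x − 65.6 y = -2606.08
36.8 x − 264.6 y = -6144.79
Solving the 2×2 system: x ≈ 20.7, y ≈ 26.1 km.

x ≈ 20.7 km, y ≈ 26.1 km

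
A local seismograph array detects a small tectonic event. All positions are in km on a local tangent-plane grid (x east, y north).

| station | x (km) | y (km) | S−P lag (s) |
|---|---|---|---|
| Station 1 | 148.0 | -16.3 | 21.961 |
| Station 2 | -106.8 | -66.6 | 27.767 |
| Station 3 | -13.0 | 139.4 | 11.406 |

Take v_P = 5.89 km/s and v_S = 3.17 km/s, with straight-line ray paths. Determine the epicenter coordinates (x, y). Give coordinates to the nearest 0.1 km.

(25.1, 71.0)

Distance from S−P lag: d = Δt · v_P v_S / (v_P − v_S) = Δt · (5.89·3.17)/(5.89−3.17) ≈ 6.8644·Δt.
So d_Station 1 = 150.75, d_Station 2 = 190.61, d_Station 3 = 78.30 km.
Circle about each station: (x − 148.0)² + (y + 16.3)² = 150.75²; (x + 106.8)² + (y + 66.6)² = 190.61²; (x + 13.0)² + (y − 139.4)² = 78.30².
Subtracting pairs of circle equations eliminates x²+y² and gives linear equations (the radical axes):
-509.6 x − 100.6 y = -19934.50
-322.0 x + 311.4 y = 14026.34
Solving the 2×2 system: x ≈ 25.1, y ≈ 71.0 km.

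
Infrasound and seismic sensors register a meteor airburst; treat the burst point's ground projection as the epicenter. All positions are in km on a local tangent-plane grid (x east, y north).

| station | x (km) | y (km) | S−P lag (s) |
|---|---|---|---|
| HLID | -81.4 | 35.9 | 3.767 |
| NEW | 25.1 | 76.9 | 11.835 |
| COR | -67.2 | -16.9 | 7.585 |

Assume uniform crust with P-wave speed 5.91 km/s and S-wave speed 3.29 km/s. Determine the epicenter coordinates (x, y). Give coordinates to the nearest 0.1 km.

Distance from S−P lag: d = Δt · v_P v_S / (v_P − v_S) = Δt · (5.91·3.29)/(5.91−3.29) ≈ 7.4213·Δt.
So d_HLID = 27.96, d_NEW = 87.83, d_COR = 56.29 km.
Circle about each station: (x + 81.4)² + (y − 35.9)² = 27.96²; (x − 25.1)² + (y − 76.9)² = 87.83²; (x + 67.2)² + (y + 16.9)² = 56.29².
Subtracting pairs of circle equations eliminates x²+y² and gives linear equations (the radical axes):
213.0 x + 82.0 y = -8303.50
28.4 x − 105.6 y = -5500.12
Solving the 2×2 system: x ≈ -53.5, y ≈ 37.7 km.

x ≈ -53.5 km, y ≈ 37.7 km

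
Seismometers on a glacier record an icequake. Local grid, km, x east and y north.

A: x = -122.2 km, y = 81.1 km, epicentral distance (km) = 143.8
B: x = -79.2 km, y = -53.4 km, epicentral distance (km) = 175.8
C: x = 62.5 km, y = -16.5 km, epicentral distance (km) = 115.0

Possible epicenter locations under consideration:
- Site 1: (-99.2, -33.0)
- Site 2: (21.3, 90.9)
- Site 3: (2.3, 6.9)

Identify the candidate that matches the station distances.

For each candidate, compare |candidate − station| to the reported distance:
Site 1: residuals A 27.4, B 147.2, C 47.5 → max 147.2 km
Site 2: residuals A 0.0, B 0.0, C 0.0 → max 0.0 km
Site 3: residuals A 1.1, B 74.4, C 50.4 → max 74.4 km
Only Site 2 has all residuals ≈ 0.

Site 2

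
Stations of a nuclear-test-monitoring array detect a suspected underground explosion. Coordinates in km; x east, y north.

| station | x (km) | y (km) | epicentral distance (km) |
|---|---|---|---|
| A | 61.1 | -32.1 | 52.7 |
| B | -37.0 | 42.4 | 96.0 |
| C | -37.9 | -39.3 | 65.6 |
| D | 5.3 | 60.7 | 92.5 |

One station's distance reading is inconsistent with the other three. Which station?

Solve using three stations at a time. Using B, C, D (subtract circle equations pairwise → linear system) gives (x, y) ≈ (26.9, -29.2).
Distances from that point to each station vs reported:
  A: calculated 34.3 vs reported 52.7 → residual 18.4 km
  B: calculated 96.0 vs reported 96.0 → residual 0.0 km
  C: calculated 65.6 vs reported 65.6 → residual 0.0 km
  D: calculated 92.5 vs reported 92.5 → residual 0.0 km
B, C, D are mutually consistent (residuals ≈ 0); A is off by 18.4 km.

A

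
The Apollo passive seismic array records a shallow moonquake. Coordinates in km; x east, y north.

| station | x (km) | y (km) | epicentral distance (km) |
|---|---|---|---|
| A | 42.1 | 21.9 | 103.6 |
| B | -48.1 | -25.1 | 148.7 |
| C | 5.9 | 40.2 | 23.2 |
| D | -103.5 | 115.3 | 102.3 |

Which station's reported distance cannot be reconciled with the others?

C

Solve using three stations at a time. Using A, B, D (subtract circle equations pairwise → linear system) gives (x, y) ≈ (-1.2, 116.0).
Distances from that point to each station vs reported:
  A: calculated 103.6 vs reported 103.6 → residual 0.0 km
  B: calculated 148.7 vs reported 148.7 → residual 0.0 km
  C: calculated 76.1 vs reported 23.2 → residual 52.9 km
  D: calculated 102.3 vs reported 102.3 → residual 0.0 km
A, B, D are mutually consistent (residuals ≈ 0); C is off by 52.9 km.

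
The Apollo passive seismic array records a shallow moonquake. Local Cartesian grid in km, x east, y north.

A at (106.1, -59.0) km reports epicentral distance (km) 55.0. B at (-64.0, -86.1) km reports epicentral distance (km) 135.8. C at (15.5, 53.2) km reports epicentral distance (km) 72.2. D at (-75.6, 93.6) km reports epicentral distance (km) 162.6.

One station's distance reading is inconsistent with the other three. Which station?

A

Solve using three stations at a time. Using B, C, D (subtract circle equations pairwise → linear system) gives (x, y) ≈ (49.1, -10.8).
Distances from that point to each station vs reported:
  A: calculated 74.6 vs reported 55.0 → residual 19.6 km
  B: calculated 135.9 vs reported 135.8 → residual 0.1 km
  C: calculated 72.3 vs reported 72.2 → residual 0.1 km
  D: calculated 162.6 vs reported 162.6 → residual 0.0 km
B, C, D are mutually consistent (residuals ≈ 0); A is off by 19.6 km.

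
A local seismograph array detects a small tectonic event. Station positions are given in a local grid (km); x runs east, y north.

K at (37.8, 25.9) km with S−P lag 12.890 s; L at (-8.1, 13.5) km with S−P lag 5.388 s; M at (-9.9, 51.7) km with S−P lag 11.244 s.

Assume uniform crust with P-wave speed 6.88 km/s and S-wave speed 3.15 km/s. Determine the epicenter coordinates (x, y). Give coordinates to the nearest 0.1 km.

Distance from S−P lag: d = Δt · v_P v_S / (v_P − v_S) = Δt · (6.88·3.15)/(6.88−3.15) ≈ 5.8102·Δt.
So d_K = 74.89, d_L = 31.31, d_M = 65.33 km.
Circle about each station: (x − 37.8)² + (y − 25.9)² = 74.89²; (x + 8.1)² + (y − 13.5)² = 31.31²; (x + 9.9)² + (y − 51.7)² = 65.33².
Subtracting the K equation from the L and M equations removes the quadratic terms:
-91.8 x − 24.8 y = 2776.41
-95.4 x + 51.6 y = 2011.75
Solving the 2×2 system: x ≈ -27.2, y ≈ -11.3 km.

-27.2 km east, -11.3 km north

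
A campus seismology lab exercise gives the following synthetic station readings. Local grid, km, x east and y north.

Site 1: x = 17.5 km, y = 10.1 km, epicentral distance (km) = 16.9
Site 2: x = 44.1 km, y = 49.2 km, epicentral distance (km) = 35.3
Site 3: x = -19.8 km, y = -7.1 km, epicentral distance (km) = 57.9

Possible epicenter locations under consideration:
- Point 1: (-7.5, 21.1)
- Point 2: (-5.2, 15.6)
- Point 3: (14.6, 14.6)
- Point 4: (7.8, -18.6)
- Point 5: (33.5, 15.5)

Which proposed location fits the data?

For each candidate, compare |candidate − station| to the reported distance:
Point 1: residuals Site 1 10.4, Site 2 23.5, Site 3 27.1 → max 27.1 km
Point 2: residuals Site 1 6.5, Site 2 24.4, Site 3 30.9 → max 30.9 km
Point 3: residuals Site 1 11.5, Site 2 10.2, Site 3 17.2 → max 17.2 km
Point 4: residuals Site 1 13.4, Site 2 41.6, Site 3 28.0 → max 41.6 km
Point 5: residuals Site 1 0.0, Site 2 0.0, Site 3 0.0 → max 0.0 km
Only Point 5 has all residuals ≈ 0.

Point 5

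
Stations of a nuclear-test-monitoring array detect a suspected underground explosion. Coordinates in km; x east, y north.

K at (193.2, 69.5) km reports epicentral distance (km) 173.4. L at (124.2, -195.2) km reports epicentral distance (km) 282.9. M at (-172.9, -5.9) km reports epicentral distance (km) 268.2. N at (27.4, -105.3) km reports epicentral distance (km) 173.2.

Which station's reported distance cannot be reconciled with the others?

M

Solve using three stations at a time. Using K, L, N (subtract circle equations pairwise → linear system) gives (x, y) ≈ (19.8, 67.7).
Distances from that point to each station vs reported:
  K: calculated 173.4 vs reported 173.4 → residual 0.0 km
  L: calculated 282.9 vs reported 282.9 → residual 0.0 km
  M: calculated 206.3 vs reported 268.2 → residual 61.9 km
  N: calculated 173.2 vs reported 173.2 → residual 0.0 km
K, L, N are mutually consistent (residuals ≈ 0); M is off by 61.9 km.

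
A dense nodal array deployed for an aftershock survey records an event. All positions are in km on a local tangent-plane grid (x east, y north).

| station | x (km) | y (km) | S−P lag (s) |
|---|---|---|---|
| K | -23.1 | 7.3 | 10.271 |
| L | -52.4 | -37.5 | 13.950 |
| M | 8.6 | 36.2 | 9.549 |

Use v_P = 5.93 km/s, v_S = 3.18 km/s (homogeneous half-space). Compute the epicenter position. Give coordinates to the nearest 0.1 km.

41.7 km east, -20.3 km north

Distance from S−P lag: d = Δt · v_P v_S / (v_P − v_S) = Δt · (5.93·3.18)/(5.93−3.18) ≈ 6.8572·Δt.
So d_K = 70.43, d_L = 95.66, d_M = 65.48 km.
Circle about each station: (x + 23.1)² + (y − 7.3)² = 70.43²; (x + 52.4)² + (y + 37.5)² = 95.66²; (x − 8.6)² + (y − 36.2)² = 65.48².
Subtracting the K equation from the L and M equations removes the quadratic terms:
-58.6 x − 89.6 y = -625.34
63.4 x + 57.8 y = 1470.25
Solving the 2×2 system: x ≈ 41.7, y ≈ -20.3 km.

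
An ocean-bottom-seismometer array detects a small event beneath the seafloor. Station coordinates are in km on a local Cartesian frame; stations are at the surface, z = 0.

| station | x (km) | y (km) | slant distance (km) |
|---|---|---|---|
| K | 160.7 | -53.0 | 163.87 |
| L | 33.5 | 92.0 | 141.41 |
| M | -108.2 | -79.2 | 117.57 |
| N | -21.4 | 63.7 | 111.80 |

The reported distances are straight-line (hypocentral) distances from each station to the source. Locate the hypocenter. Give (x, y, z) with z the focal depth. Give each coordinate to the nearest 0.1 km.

Each station gives a sphere (x−x_i)² + (y−y_i)² + z² = d_i² (stations at z=0).
Subtracting the K sphere from L and M: z² cancels, leaving linear equations in x and y:
-254.4 x + 290.0 y = -12190.65
-537.8 x − 52.4 y = 2377.06
Solving: x ≈ -0.299, y ≈ -42.299 km (keep extra digits for the depth step; rounded: -0.3, -42.3).
Then from the K sphere: z² = 163.87² − (x − 160.7)² − (y + 53.0)² with x = -0.299, y = -42.299, so z ≈ 28.604 ≈ 28.6 km.

x ≈ -0.3 km, y ≈ -42.3 km, depth ≈ 28.6 km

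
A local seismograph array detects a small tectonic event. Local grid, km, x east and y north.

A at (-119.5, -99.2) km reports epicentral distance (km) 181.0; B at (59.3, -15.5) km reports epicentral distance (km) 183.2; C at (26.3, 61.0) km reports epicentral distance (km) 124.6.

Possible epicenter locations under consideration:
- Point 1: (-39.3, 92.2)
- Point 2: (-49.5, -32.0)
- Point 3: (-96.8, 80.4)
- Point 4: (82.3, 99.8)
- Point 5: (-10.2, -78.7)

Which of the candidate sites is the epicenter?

Point 3

For each candidate, compare |candidate − station| to the reported distance:
Point 1: residuals A 26.5, B 37.2, C 52.0 → max 52.0 km
Point 2: residuals A 84.0, B 73.2, C 4.6 → max 84.0 km
Point 3: residuals A 0.0, B 0.0, C 0.0 → max 0.0 km
Point 4: residuals A 102.4, B 65.6, C 56.5 → max 102.4 km
Point 5: residuals A 69.8, B 89.3, C 19.8 → max 89.3 km
Only Point 3 has all residuals ≈ 0.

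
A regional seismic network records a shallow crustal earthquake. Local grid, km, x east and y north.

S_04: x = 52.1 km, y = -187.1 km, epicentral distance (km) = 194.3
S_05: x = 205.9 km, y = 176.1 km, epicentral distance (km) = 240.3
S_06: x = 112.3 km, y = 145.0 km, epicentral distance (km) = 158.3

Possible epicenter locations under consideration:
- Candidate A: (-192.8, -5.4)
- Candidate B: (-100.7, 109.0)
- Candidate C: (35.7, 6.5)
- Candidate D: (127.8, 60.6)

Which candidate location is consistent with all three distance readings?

Candidate C

For each candidate, compare |candidate − station| to the reported distance:
Candidate A: residuals S_04 110.6, S_05 197.8, S_06 181.9 → max 197.8 km
Candidate B: residuals S_04 138.9, S_05 73.6, S_06 57.7 → max 138.9 km
Candidate C: residuals S_04 0.0, S_05 0.0, S_06 0.0 → max 0.0 km
Candidate D: residuals S_04 64.7, S_05 100.9, S_06 72.5 → max 100.9 km
Only Candidate C has all residuals ≈ 0.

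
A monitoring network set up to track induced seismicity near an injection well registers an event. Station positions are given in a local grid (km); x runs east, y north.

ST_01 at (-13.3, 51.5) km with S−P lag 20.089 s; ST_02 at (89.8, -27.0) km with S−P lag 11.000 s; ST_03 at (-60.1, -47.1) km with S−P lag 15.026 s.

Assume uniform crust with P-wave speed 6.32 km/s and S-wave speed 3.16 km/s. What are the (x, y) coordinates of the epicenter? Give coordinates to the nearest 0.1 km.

Distance from S−P lag: d = Δt · v_P v_S / (v_P − v_S) = Δt · (6.32·3.16)/(6.32−3.16) ≈ 6.3200·Δt.
So d_ST_01 = 126.96, d_ST_02 = 69.52, d_ST_03 = 94.96 km.
Circle about each station: (x + 13.3)² + (y − 51.5)² = 126.96²; (x − 89.8)² + (y + 27.0)² = 69.52²; (x + 60.1)² + (y + 47.1)² = 94.96².
Subtracting pairs of circle equations eliminates x²+y² and gives linear equations (the radical axes):
206.2 x − 157.0 y = 17249.71
-93.6 x − 197.2 y = 10102.72
Solving the 2×2 system: x ≈ 32.8, y ≈ -66.8 km.

x ≈ 32.8 km, y ≈ -66.8 km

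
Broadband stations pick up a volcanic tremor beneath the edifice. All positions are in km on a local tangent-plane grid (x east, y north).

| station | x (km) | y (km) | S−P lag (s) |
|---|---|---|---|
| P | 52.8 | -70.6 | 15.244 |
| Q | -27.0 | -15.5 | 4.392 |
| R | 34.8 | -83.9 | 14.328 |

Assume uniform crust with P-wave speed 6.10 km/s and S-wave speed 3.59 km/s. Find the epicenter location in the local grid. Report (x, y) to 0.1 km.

Distance from S−P lag: d = Δt · v_P v_S / (v_P − v_S) = Δt · (6.10·3.59)/(6.10−3.59) ≈ 8.7247·Δt.
So d_P = 133.00, d_Q = 38.32, d_R = 125.01 km.
Circle about each station: (x − 52.8)² + (y + 70.6)² = 133.00²; (x + 27.0)² + (y + 15.5)² = 38.32²; (x − 34.8)² + (y + 83.9)² = 125.01².
Subtracting the P equation from the Q and R equations removes the quadratic terms:
-159.6 x + 110.2 y = 9417.63
-36.0 x − 26.6 y = 2539.55
Solving the 2×2 system: x ≈ -64.6, y ≈ -8.1 km.
Check against P (with the unrounded x, y): √((x − 52.8)²+(y + 70.6)²) = 133.00 ≈ 133.00 km. ✓

(-64.6, -8.1)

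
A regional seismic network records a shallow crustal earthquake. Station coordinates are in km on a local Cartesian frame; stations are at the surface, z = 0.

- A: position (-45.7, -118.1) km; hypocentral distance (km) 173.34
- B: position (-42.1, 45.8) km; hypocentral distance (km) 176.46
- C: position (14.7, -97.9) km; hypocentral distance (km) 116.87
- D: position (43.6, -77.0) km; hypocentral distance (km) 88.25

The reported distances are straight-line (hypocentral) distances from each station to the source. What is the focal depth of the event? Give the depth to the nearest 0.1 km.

Each station gives a sphere (x−x_i)² + (y−y_i)² + z² = d_i² (stations at z=0).
Subtracting the A sphere from B and C: z² cancels, leaving linear equations in x and y:
7.2 x + 327.8 y = -13257.43
120.8 x + 40.4 y = 10152.56
Solving: x ≈ 98.292, y ≈ -42.603 km (keep extra digits for the depth step; rounded: 98.3, -42.6).
Then from the A sphere: z² = 173.34² − (x + 45.7)² − (y + 118.1)² with x = 98.292, y = -42.603, so z ≈ 60.110 ≈ 60.1 km.
Check against D (with the unrounded solution): distance 88.25 ≈ 88.25 km. ✓

60.1 km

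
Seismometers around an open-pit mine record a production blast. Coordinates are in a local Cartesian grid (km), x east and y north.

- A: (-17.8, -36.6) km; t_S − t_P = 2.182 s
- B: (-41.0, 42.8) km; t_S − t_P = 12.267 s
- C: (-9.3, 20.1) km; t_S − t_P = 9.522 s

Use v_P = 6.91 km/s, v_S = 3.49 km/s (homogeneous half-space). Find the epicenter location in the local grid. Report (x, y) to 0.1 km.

(-31.7, -43.2)

Distance from S−P lag: d = Δt · v_P v_S / (v_P − v_S) = Δt · (6.91·3.49)/(6.91−3.49) ≈ 7.0514·Δt.
So d_A = 15.39, d_B = 86.50, d_C = 67.14 km.
Circle about each station: (x + 17.8)² + (y + 36.6)² = 15.39²; (x + 41.0)² + (y − 42.8)² = 86.50²; (x + 9.3)² + (y − 20.1)² = 67.14².
Subtracting the A equation from the B and C equations removes the quadratic terms:
-46.4 x + 158.8 y = -5388.96
17.0 x + 113.4 y = -5436.83
Solving the 2×2 system: x ≈ -31.7, y ≈ -43.2 km.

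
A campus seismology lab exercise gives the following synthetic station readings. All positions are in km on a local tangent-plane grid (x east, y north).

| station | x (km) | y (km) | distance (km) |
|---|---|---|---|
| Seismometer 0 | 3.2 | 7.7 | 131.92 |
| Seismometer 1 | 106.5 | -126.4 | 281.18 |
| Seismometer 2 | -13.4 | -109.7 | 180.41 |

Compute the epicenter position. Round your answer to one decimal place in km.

Circle about each station: (x − 3.2)² + (y − 7.7)² = 131.92²; (x − 106.5)² + (y + 126.4)² = 281.18²; (x + 13.4)² + (y + 109.7)² = 180.41².
Subtracting the Seismometer 0 equation from the Seismometer 1 and Seismometer 2 equations removes the quadratic terms:
206.6 x − 268.2 y = -34409.63
-33.2 x − 234.8 y = -3000.76
Solving the 2×2 system: x ≈ -126.7, y ≈ 30.7 km.

(-126.7, 30.7)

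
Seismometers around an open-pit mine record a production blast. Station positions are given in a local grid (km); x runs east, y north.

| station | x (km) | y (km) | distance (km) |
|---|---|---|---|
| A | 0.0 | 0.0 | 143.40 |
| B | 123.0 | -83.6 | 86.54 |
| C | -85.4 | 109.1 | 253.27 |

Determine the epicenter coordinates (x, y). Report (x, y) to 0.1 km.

Circle about each station: x² + y² = 143.40²; (x − 123.0)² + (y + 83.6)² = 86.54²; (x + 85.4)² + (y − 109.1)² = 253.27².
Subtracting pairs of circle equations eliminates x²+y² and gives linear equations (the radical axes):
246.0 x − 167.2 y = 35192.35
-170.8 x + 218.2 y = -24386.16
Solving the 2×2 system: x ≈ 143.4, y ≈ 0.5 km.

(143.4, 0.5)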